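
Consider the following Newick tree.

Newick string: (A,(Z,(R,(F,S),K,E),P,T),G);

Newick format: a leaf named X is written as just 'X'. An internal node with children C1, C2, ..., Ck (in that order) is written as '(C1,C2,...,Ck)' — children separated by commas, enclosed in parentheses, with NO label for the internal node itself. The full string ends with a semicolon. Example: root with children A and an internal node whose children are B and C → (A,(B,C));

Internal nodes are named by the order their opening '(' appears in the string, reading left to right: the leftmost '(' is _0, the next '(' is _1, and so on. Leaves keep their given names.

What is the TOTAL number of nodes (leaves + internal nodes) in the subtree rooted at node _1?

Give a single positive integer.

Newick: (A,(Z,(R,(F,S),K,E),P,T),G);
Locate _1: it is the '(' at position 3 (the 2nd '(' reading left to right).
Query: subtree rooted at _1
_1: subtree_size = 1 + 10
  Z: subtree_size = 1 + 0
  _2: subtree_size = 1 + 6
    R: subtree_size = 1 + 0
    _3: subtree_size = 1 + 2
      F: subtree_size = 1 + 0
      S: subtree_size = 1 + 0
    K: subtree_size = 1 + 0
    E: subtree_size = 1 + 0
  P: subtree_size = 1 + 0
  T: subtree_size = 1 + 0
Total subtree size of _1: 11

Answer: 11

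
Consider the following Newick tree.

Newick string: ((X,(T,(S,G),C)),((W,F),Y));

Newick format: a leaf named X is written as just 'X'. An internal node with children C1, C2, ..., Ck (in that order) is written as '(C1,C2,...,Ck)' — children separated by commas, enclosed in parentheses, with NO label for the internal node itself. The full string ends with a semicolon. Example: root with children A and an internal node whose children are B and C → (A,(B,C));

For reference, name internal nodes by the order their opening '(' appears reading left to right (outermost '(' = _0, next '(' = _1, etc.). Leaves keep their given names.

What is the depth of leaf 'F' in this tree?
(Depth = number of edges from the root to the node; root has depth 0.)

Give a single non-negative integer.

Answer: 3

Derivation:
Newick: ((X,(T,(S,G),C)),((W,F),Y));
Naming internals by '(' encounter order: outermost '(' = _0, next = _1, ...
Query node: F
Path from root: _0 -> _4 -> _5 -> F
Depth of F: 3 (number of edges from root)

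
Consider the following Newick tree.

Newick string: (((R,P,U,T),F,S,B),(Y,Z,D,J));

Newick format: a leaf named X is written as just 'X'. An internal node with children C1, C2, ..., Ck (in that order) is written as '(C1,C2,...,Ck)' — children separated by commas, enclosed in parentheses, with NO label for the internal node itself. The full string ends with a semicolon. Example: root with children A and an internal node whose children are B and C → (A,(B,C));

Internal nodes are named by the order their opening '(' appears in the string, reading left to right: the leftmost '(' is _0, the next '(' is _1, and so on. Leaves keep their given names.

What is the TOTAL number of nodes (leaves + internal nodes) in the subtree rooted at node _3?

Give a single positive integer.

Answer: 5

Derivation:
Newick: (((R,P,U,T),F,S,B),(Y,Z,D,J));
Locate _3: it is the '(' at position 19 (the 4th '(' reading left to right).
Query: subtree rooted at _3
_3: subtree_size = 1 + 4
  Y: subtree_size = 1 + 0
  Z: subtree_size = 1 + 0
  D: subtree_size = 1 + 0
  J: subtree_size = 1 + 0
Total subtree size of _3: 5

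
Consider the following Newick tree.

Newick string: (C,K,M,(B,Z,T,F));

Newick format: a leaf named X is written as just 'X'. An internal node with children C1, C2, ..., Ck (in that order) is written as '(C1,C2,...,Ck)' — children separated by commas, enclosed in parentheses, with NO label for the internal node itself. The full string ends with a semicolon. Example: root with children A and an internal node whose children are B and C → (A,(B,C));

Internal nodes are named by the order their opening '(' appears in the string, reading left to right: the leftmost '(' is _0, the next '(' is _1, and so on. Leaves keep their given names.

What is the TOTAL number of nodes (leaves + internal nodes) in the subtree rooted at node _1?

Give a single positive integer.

Newick: (C,K,M,(B,Z,T,F));
Locate _1: it is the '(' at position 7 (the 2nd '(' reading left to right).
Query: subtree rooted at _1
_1: subtree_size = 1 + 4
  B: subtree_size = 1 + 0
  Z: subtree_size = 1 + 0
  T: subtree_size = 1 + 0
  F: subtree_size = 1 + 0
Total subtree size of _1: 5

Answer: 5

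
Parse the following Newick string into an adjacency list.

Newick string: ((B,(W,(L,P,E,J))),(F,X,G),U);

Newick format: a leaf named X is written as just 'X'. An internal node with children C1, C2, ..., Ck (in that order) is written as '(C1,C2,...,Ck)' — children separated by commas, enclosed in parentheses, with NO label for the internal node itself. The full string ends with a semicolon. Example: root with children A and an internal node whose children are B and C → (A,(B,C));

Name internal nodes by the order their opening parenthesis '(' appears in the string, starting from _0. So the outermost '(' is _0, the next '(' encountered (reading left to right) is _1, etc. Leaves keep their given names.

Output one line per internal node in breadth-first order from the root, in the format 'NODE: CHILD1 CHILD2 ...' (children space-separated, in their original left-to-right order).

Input: ((B,(W,(L,P,E,J))),(F,X,G),U);
Scanning left-to-right, naming '(' by encounter order:
  pos 0: '(' -> open internal node _0 (depth 1)
  pos 1: '(' -> open internal node _1 (depth 2)
  pos 4: '(' -> open internal node _2 (depth 3)
  pos 7: '(' -> open internal node _3 (depth 4)
  pos 15: ')' -> close internal node _3 (now at depth 3)
  pos 16: ')' -> close internal node _2 (now at depth 2)
  pos 17: ')' -> close internal node _1 (now at depth 1)
  pos 19: '(' -> open internal node _4 (depth 2)
  pos 25: ')' -> close internal node _4 (now at depth 1)
  pos 28: ')' -> close internal node _0 (now at depth 0)
Total internal nodes: 5
BFS adjacency from root:
  _0: _1 _4 U
  _1: B _2
  _4: F X G
  _2: W _3
  _3: L P E J

Answer: _0: _1 _4 U
_1: B _2
_4: F X G
_2: W _3
_3: L P E J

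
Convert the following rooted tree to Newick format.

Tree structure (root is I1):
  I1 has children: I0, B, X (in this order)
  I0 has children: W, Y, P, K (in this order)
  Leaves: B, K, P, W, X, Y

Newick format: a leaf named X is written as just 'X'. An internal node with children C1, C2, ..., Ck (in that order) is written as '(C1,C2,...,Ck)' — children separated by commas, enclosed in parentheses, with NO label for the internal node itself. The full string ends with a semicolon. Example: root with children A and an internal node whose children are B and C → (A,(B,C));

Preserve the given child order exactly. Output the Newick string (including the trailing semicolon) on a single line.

internal I1 with children ['I0', 'B', 'X']
  internal I0 with children ['W', 'Y', 'P', 'K']
    leaf 'W' → 'W'
    leaf 'Y' → 'Y'
    leaf 'P' → 'P'
    leaf 'K' → 'K'
  → '(W,Y,P,K)'
  leaf 'B' → 'B'
  leaf 'X' → 'X'
→ '((W,Y,P,K),B,X)'
Final: ((W,Y,P,K),B,X);

Answer: ((W,Y,P,K),B,X);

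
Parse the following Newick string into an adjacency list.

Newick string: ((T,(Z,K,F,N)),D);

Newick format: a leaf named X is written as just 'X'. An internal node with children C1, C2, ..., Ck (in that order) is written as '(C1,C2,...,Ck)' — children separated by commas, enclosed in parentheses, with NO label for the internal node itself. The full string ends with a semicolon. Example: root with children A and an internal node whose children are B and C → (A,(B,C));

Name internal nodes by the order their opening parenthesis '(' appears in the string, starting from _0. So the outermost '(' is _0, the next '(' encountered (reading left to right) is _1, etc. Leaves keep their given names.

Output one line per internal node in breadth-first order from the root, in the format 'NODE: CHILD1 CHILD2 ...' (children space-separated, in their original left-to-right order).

Input: ((T,(Z,K,F,N)),D);
Scanning left-to-right, naming '(' by encounter order:
  pos 0: '(' -> open internal node _0 (depth 1)
  pos 1: '(' -> open internal node _1 (depth 2)
  pos 4: '(' -> open internal node _2 (depth 3)
  pos 12: ')' -> close internal node _2 (now at depth 2)
  pos 13: ')' -> close internal node _1 (now at depth 1)
  pos 16: ')' -> close internal node _0 (now at depth 0)
Total internal nodes: 3
BFS adjacency from root:
  _0: _1 D
  _1: T _2
  _2: Z K F N

Answer: _0: _1 D
_1: T _2
_2: Z K F N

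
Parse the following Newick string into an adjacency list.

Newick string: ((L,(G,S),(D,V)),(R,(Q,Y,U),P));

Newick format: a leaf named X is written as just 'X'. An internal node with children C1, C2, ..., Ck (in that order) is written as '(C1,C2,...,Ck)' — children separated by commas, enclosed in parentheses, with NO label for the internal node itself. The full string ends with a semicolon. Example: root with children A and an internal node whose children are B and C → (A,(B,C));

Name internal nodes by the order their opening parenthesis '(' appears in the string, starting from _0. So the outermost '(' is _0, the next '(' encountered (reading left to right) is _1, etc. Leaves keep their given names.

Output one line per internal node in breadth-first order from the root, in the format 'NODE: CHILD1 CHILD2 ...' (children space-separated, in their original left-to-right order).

Answer: _0: _1 _4
_1: L _2 _3
_4: R _5 P
_2: G S
_3: D V
_5: Q Y U

Derivation:
Input: ((L,(G,S),(D,V)),(R,(Q,Y,U),P));
Scanning left-to-right, naming '(' by encounter order:
  pos 0: '(' -> open internal node _0 (depth 1)
  pos 1: '(' -> open internal node _1 (depth 2)
  pos 4: '(' -> open internal node _2 (depth 3)
  pos 8: ')' -> close internal node _2 (now at depth 2)
  pos 10: '(' -> open internal node _3 (depth 3)
  pos 14: ')' -> close internal node _3 (now at depth 2)
  pos 15: ')' -> close internal node _1 (now at depth 1)
  pos 17: '(' -> open internal node _4 (depth 2)
  pos 20: '(' -> open internal node _5 (depth 3)
  pos 26: ')' -> close internal node _5 (now at depth 2)
  pos 29: ')' -> close internal node _4 (now at depth 1)
  pos 30: ')' -> close internal node _0 (now at depth 0)
Total internal nodes: 6
BFS adjacency from root:
  _0: _1 _4
  _1: L _2 _3
  _4: R _5 P
  _2: G S
  _3: D V
  _5: Q Y U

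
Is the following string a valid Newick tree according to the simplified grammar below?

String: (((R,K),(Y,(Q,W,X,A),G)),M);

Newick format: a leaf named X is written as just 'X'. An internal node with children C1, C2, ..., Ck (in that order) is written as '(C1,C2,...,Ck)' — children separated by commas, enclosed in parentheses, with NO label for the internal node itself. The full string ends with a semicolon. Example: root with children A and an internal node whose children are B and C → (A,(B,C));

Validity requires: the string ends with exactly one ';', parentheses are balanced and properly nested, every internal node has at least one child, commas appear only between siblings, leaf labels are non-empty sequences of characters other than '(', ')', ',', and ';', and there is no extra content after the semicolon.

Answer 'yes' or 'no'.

Answer: yes

Derivation:
Input: (((R,K),(Y,(Q,W,X,A),G)),M);
Paren balance: 5 '(' vs 5 ')' OK
Ends with single ';': True
Full parse: OK
Valid: True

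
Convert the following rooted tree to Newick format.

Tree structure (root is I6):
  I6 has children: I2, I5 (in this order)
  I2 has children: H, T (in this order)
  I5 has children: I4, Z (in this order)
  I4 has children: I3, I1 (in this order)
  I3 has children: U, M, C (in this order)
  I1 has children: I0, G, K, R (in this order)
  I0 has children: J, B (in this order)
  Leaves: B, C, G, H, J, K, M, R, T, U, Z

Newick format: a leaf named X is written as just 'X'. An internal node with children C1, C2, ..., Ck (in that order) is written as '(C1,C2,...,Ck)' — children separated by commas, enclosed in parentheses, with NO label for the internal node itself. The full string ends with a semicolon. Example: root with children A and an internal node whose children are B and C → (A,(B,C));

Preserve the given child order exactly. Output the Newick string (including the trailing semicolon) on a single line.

Answer: ((H,T),(((U,M,C),((J,B),G,K,R)),Z));

Derivation:
internal I6 with children ['I2', 'I5']
  internal I2 with children ['H', 'T']
    leaf 'H' → 'H'
    leaf 'T' → 'T'
  → '(H,T)'
  internal I5 with children ['I4', 'Z']
    internal I4 with children ['I3', 'I1']
      internal I3 with children ['U', 'M', 'C']
        leaf 'U' → 'U'
        leaf 'M' → 'M'
        leaf 'C' → 'C'
      → '(U,M,C)'
      internal I1 with children ['I0', 'G', 'K', 'R']
        internal I0 with children ['J', 'B']
          leaf 'J' → 'J'
          leaf 'B' → 'B'
        → '(J,B)'
        leaf 'G' → 'G'
        leaf 'K' → 'K'
        leaf 'R' → 'R'
      → '((J,B),G,K,R)'
    → '((U,M,C),((J,B),G,K,R))'
    leaf 'Z' → 'Z'
  → '(((U,M,C),((J,B),G,K,R)),Z)'
→ '((H,T),(((U,M,C),((J,B),G,K,R)),Z))'
Final: ((H,T),(((U,M,C),((J,B),G,K,R)),Z));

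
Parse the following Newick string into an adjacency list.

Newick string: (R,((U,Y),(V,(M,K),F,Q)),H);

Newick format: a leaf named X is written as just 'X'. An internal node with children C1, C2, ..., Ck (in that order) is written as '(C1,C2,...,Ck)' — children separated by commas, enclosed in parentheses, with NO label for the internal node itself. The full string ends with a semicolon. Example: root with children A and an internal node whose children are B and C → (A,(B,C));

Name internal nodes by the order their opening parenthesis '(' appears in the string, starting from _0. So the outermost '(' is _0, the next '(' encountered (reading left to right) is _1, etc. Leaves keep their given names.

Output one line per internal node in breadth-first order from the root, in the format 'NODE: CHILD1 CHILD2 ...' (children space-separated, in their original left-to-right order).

Input: (R,((U,Y),(V,(M,K),F,Q)),H);
Scanning left-to-right, naming '(' by encounter order:
  pos 0: '(' -> open internal node _0 (depth 1)
  pos 3: '(' -> open internal node _1 (depth 2)
  pos 4: '(' -> open internal node _2 (depth 3)
  pos 8: ')' -> close internal node _2 (now at depth 2)
  pos 10: '(' -> open internal node _3 (depth 3)
  pos 13: '(' -> open internal node _4 (depth 4)
  pos 17: ')' -> close internal node _4 (now at depth 3)
  pos 22: ')' -> close internal node _3 (now at depth 2)
  pos 23: ')' -> close internal node _1 (now at depth 1)
  pos 26: ')' -> close internal node _0 (now at depth 0)
Total internal nodes: 5
BFS adjacency from root:
  _0: R _1 H
  _1: _2 _3
  _2: U Y
  _3: V _4 F Q
  _4: M K

Answer: _0: R _1 H
_1: _2 _3
_2: U Y
_3: V _4 F Q
_4: M K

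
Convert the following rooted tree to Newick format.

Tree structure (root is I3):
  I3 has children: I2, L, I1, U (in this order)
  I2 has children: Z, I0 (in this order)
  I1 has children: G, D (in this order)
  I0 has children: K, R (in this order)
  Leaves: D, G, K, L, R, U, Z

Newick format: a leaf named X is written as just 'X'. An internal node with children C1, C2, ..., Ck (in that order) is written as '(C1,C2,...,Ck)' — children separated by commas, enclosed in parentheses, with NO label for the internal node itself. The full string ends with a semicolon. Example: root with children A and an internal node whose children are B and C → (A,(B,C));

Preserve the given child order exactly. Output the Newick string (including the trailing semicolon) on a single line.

Answer: ((Z,(K,R)),L,(G,D),U);

Derivation:
internal I3 with children ['I2', 'L', 'I1', 'U']
  internal I2 with children ['Z', 'I0']
    leaf 'Z' → 'Z'
    internal I0 with children ['K', 'R']
      leaf 'K' → 'K'
      leaf 'R' → 'R'
    → '(K,R)'
  → '(Z,(K,R))'
  leaf 'L' → 'L'
  internal I1 with children ['G', 'D']
    leaf 'G' → 'G'
    leaf 'D' → 'D'
  → '(G,D)'
  leaf 'U' → 'U'
→ '((Z,(K,R)),L,(G,D),U)'
Final: ((Z,(K,R)),L,(G,D),U);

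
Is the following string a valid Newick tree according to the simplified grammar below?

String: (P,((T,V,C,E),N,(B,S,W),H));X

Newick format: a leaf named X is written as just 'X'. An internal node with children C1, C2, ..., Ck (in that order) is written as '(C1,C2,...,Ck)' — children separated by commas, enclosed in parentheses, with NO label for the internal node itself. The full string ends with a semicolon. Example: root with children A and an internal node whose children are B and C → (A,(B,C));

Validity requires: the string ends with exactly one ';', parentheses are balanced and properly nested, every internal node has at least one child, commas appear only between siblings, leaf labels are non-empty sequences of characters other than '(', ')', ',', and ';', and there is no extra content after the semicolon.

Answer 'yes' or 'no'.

Input: (P,((T,V,C,E),N,(B,S,W),H));X
Paren balance: 4 '(' vs 4 ')' OK
Ends with single ';': False
Full parse: FAILS (must end with ;)
Valid: False

Answer: no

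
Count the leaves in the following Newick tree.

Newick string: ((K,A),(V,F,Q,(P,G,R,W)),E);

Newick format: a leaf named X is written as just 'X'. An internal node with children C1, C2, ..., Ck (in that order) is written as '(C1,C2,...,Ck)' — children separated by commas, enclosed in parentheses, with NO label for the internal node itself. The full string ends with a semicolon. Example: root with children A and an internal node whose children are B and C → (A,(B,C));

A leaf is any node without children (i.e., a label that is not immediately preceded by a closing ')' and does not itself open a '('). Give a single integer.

Newick: ((K,A),(V,F,Q,(P,G,R,W)),E);
Scan left-to-right; a leaf is any maximal label run not followed by '(':
  pos 2: leaf 'K' → count = 1
  pos 4: leaf 'A' → count = 2
  pos 8: leaf 'V' → count = 3
  pos 10: leaf 'F' → count = 4
  pos 12: leaf 'Q' → count = 5
  pos 15: leaf 'P' → count = 6
  pos 17: leaf 'G' → count = 7
  pos 19: leaf 'R' → count = 8
  pos 21: leaf 'W' → count = 9
  pos 25: leaf 'E' → count = 10
Total leaves: 10

Answer: 10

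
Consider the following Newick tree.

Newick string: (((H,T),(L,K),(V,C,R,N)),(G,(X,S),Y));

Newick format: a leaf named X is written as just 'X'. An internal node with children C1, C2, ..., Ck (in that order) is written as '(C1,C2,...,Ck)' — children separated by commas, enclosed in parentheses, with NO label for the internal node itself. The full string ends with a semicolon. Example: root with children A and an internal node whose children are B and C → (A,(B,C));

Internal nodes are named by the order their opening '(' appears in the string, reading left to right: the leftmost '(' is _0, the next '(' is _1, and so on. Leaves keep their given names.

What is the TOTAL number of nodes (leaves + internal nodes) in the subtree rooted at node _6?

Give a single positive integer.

Answer: 3

Derivation:
Newick: (((H,T),(L,K),(V,C,R,N)),(G,(X,S),Y));
Locate _6: it is the '(' at position 28 (the 7th '(' reading left to right).
Query: subtree rooted at _6
_6: subtree_size = 1 + 2
  X: subtree_size = 1 + 0
  S: subtree_size = 1 + 0
Total subtree size of _6: 3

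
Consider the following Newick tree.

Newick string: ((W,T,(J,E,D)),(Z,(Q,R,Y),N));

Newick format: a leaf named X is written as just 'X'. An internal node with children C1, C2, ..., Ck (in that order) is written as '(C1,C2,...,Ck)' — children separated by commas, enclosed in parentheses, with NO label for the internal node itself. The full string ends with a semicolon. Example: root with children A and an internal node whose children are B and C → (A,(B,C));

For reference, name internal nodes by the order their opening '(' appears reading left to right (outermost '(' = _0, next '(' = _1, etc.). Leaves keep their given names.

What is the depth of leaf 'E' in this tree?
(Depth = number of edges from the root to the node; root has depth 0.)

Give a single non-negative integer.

Answer: 3

Derivation:
Newick: ((W,T,(J,E,D)),(Z,(Q,R,Y),N));
Naming internals by '(' encounter order: outermost '(' = _0, next = _1, ...
Query node: E
Path from root: _0 -> _1 -> _2 -> E
Depth of E: 3 (number of edges from root)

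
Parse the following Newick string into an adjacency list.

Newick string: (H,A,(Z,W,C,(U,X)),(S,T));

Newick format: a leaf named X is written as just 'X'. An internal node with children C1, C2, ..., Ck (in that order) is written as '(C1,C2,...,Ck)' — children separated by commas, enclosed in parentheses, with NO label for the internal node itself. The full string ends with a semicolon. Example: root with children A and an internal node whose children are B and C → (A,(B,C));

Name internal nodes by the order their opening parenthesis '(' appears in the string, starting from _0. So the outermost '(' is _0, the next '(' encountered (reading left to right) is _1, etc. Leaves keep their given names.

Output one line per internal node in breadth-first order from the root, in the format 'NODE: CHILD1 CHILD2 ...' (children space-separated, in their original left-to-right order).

Answer: _0: H A _1 _3
_1: Z W C _2
_3: S T
_2: U X

Derivation:
Input: (H,A,(Z,W,C,(U,X)),(S,T));
Scanning left-to-right, naming '(' by encounter order:
  pos 0: '(' -> open internal node _0 (depth 1)
  pos 5: '(' -> open internal node _1 (depth 2)
  pos 12: '(' -> open internal node _2 (depth 3)
  pos 16: ')' -> close internal node _2 (now at depth 2)
  pos 17: ')' -> close internal node _1 (now at depth 1)
  pos 19: '(' -> open internal node _3 (depth 2)
  pos 23: ')' -> close internal node _3 (now at depth 1)
  pos 24: ')' -> close internal node _0 (now at depth 0)
Total internal nodes: 4
BFS adjacency from root:
  _0: H A _1 _3
  _1: Z W C _2
  _3: S T
  _2: U X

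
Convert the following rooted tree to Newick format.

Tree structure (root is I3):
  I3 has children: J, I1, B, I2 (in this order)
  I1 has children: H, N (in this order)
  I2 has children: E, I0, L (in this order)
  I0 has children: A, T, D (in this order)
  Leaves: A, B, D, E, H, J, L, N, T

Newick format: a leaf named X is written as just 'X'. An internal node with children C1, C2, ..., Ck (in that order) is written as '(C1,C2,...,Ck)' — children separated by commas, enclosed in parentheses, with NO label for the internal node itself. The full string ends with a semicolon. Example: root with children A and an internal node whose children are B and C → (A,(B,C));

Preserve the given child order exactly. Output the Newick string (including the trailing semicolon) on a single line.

Answer: (J,(H,N),B,(E,(A,T,D),L));

Derivation:
internal I3 with children ['J', 'I1', 'B', 'I2']
  leaf 'J' → 'J'
  internal I1 with children ['H', 'N']
    leaf 'H' → 'H'
    leaf 'N' → 'N'
  → '(H,N)'
  leaf 'B' → 'B'
  internal I2 with children ['E', 'I0', 'L']
    leaf 'E' → 'E'
    internal I0 with children ['A', 'T', 'D']
      leaf 'A' → 'A'
      leaf 'T' → 'T'
      leaf 'D' → 'D'
    → '(A,T,D)'
    leaf 'L' → 'L'
  → '(E,(A,T,D),L)'
→ '(J,(H,N),B,(E,(A,T,D),L))'
Final: (J,(H,N),B,(E,(A,T,D),L));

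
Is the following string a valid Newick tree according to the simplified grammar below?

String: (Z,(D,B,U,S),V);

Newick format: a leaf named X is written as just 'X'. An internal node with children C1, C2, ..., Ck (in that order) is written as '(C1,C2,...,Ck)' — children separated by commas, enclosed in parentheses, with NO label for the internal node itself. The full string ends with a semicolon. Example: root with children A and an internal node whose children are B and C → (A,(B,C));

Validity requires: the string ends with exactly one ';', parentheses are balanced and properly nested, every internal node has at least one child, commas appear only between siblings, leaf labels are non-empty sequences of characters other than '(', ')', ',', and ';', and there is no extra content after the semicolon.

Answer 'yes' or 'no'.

Answer: yes

Derivation:
Input: (Z,(D,B,U,S),V);
Paren balance: 2 '(' vs 2 ')' OK
Ends with single ';': True
Full parse: OK
Valid: True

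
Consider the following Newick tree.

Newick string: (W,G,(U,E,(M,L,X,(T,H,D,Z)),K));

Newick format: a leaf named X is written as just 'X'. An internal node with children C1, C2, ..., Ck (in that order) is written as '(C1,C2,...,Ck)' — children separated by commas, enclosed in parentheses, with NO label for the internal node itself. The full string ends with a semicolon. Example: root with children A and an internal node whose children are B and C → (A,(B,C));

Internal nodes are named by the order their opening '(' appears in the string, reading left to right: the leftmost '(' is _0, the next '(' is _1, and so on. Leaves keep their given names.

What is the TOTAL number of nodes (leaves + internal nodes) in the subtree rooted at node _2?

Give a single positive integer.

Newick: (W,G,(U,E,(M,L,X,(T,H,D,Z)),K));
Locate _2: it is the '(' at position 10 (the 3rd '(' reading left to right).
Query: subtree rooted at _2
_2: subtree_size = 1 + 8
  M: subtree_size = 1 + 0
  L: subtree_size = 1 + 0
  X: subtree_size = 1 + 0
  _3: subtree_size = 1 + 4
    T: subtree_size = 1 + 0
    H: subtree_size = 1 + 0
    D: subtree_size = 1 + 0
    Z: subtree_size = 1 + 0
Total subtree size of _2: 9

Answer: 9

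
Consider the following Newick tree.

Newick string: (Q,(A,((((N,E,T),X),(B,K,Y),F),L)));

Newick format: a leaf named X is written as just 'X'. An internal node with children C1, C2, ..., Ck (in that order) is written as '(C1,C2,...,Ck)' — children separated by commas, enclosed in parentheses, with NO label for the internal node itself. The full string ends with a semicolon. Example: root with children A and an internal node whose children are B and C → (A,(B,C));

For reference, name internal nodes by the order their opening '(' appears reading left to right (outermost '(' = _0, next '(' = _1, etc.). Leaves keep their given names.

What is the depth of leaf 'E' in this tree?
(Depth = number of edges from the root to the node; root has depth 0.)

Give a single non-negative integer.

Newick: (Q,(A,((((N,E,T),X),(B,K,Y),F),L)));
Naming internals by '(' encounter order: outermost '(' = _0, next = _1, ...
Query node: E
Path from root: _0 -> _1 -> _2 -> _3 -> _4 -> _5 -> E
Depth of E: 6 (number of edges from root)

Answer: 6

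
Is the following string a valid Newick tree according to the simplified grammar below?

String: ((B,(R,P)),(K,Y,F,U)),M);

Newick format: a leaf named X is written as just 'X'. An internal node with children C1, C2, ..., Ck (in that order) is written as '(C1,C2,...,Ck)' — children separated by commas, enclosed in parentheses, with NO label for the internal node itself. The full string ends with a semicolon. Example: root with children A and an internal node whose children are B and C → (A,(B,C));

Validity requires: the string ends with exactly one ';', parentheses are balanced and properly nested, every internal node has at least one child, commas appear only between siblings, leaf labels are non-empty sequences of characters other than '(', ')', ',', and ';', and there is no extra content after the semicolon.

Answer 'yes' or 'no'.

Input: ((B,(R,P)),(K,Y,F,U)),M);
Paren balance: 4 '(' vs 5 ')' MISMATCH
Ends with single ';': True
Full parse: FAILS (extra content after tree at pos 21)
Valid: False

Answer: no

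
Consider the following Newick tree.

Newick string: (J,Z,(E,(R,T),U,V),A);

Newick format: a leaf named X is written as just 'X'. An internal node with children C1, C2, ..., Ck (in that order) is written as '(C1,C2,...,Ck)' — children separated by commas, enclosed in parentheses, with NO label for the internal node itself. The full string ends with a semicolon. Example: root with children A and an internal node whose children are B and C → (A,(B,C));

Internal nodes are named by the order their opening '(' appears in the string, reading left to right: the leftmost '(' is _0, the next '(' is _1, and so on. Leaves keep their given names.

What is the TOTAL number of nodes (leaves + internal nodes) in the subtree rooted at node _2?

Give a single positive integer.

Newick: (J,Z,(E,(R,T),U,V),A);
Locate _2: it is the '(' at position 8 (the 3rd '(' reading left to right).
Query: subtree rooted at _2
_2: subtree_size = 1 + 2
  R: subtree_size = 1 + 0
  T: subtree_size = 1 + 0
Total subtree size of _2: 3

Answer: 3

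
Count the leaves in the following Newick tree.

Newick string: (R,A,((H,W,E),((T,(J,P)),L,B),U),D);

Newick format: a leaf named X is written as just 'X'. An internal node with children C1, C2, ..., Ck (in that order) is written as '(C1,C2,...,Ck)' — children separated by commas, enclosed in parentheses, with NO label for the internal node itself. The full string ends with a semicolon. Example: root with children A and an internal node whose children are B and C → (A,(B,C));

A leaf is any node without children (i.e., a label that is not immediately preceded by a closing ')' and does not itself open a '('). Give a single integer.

Newick: (R,A,((H,W,E),((T,(J,P)),L,B),U),D);
Scan left-to-right; a leaf is any maximal label run not followed by '(':
  pos 1: leaf 'R' → count = 1
  pos 3: leaf 'A' → count = 2
  pos 7: leaf 'H' → count = 3
  pos 9: leaf 'W' → count = 4
  pos 11: leaf 'E' → count = 5
  pos 16: leaf 'T' → count = 6
  pos 19: leaf 'J' → count = 7
  pos 21: leaf 'P' → count = 8
  pos 25: leaf 'L' → count = 9
  pos 27: leaf 'B' → count = 10
  pos 30: leaf 'U' → count = 11
  pos 33: leaf 'D' → count = 12
Total leaves: 12

Answer: 12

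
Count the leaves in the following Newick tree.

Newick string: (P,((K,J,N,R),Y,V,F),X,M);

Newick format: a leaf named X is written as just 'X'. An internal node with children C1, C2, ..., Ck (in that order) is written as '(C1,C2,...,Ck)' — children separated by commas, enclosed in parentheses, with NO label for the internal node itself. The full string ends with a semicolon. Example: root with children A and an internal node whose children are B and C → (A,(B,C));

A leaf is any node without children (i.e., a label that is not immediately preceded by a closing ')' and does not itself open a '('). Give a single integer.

Newick: (P,((K,J,N,R),Y,V,F),X,M);
Scan left-to-right; a leaf is any maximal label run not followed by '(':
  pos 1: leaf 'P' → count = 1
  pos 5: leaf 'K' → count = 2
  pos 7: leaf 'J' → count = 3
  pos 9: leaf 'N' → count = 4
  pos 11: leaf 'R' → count = 5
  pos 14: leaf 'Y' → count = 6
  pos 16: leaf 'V' → count = 7
  pos 18: leaf 'F' → count = 8
  pos 21: leaf 'X' → count = 9
  pos 23: leaf 'M' → count = 10
Total leaves: 10

Answer: 10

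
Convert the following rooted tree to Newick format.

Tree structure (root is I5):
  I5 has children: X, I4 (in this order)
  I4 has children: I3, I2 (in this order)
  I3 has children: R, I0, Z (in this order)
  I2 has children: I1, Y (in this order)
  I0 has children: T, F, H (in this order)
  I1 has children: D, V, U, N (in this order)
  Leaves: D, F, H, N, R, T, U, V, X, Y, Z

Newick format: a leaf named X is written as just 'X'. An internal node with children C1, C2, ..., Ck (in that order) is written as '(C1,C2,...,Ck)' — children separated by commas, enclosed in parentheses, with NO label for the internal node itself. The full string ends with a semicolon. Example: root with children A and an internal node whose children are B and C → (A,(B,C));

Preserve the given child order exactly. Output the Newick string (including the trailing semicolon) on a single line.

Answer: (X,((R,(T,F,H),Z),((D,V,U,N),Y)));

Derivation:
internal I5 with children ['X', 'I4']
  leaf 'X' → 'X'
  internal I4 with children ['I3', 'I2']
    internal I3 with children ['R', 'I0', 'Z']
      leaf 'R' → 'R'
      internal I0 with children ['T', 'F', 'H']
        leaf 'T' → 'T'
        leaf 'F' → 'F'
        leaf 'H' → 'H'
      → '(T,F,H)'
      leaf 'Z' → 'Z'
    → '(R,(T,F,H),Z)'
    internal I2 with children ['I1', 'Y']
      internal I1 with children ['D', 'V', 'U', 'N']
        leaf 'D' → 'D'
        leaf 'V' → 'V'
        leaf 'U' → 'U'
        leaf 'N' → 'N'
      → '(D,V,U,N)'
      leaf 'Y' → 'Y'
    → '((D,V,U,N),Y)'
  → '((R,(T,F,H),Z),((D,V,U,N),Y))'
→ '(X,((R,(T,F,H),Z),((D,V,U,N),Y)))'
Final: (X,((R,(T,F,H),Z),((D,V,U,N),Y)));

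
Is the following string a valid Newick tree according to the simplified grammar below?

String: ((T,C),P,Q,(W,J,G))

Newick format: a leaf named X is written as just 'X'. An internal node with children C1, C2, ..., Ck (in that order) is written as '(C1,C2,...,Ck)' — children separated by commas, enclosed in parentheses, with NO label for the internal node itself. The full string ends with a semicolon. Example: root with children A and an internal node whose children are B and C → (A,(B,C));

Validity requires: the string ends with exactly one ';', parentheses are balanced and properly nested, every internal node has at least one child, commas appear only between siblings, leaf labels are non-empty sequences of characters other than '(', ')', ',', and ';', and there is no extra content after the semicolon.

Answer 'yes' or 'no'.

Answer: no

Derivation:
Input: ((T,C),P,Q,(W,J,G))
Paren balance: 3 '(' vs 3 ')' OK
Ends with single ';': False
Full parse: FAILS (must end with ;)
Valid: False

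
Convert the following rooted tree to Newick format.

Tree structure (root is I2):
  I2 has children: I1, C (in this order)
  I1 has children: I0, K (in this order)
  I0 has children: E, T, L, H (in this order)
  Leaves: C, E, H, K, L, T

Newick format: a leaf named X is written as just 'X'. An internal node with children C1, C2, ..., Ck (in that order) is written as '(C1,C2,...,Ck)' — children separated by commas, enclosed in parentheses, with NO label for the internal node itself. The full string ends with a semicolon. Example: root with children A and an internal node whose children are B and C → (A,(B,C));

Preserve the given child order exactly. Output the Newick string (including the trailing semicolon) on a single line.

Answer: (((E,T,L,H),K),C);

Derivation:
internal I2 with children ['I1', 'C']
  internal I1 with children ['I0', 'K']
    internal I0 with children ['E', 'T', 'L', 'H']
      leaf 'E' → 'E'
      leaf 'T' → 'T'
      leaf 'L' → 'L'
      leaf 'H' → 'H'
    → '(E,T,L,H)'
    leaf 'K' → 'K'
  → '((E,T,L,H),K)'
  leaf 'C' → 'C'
→ '(((E,T,L,H),K),C)'
Final: (((E,T,L,H),K),C);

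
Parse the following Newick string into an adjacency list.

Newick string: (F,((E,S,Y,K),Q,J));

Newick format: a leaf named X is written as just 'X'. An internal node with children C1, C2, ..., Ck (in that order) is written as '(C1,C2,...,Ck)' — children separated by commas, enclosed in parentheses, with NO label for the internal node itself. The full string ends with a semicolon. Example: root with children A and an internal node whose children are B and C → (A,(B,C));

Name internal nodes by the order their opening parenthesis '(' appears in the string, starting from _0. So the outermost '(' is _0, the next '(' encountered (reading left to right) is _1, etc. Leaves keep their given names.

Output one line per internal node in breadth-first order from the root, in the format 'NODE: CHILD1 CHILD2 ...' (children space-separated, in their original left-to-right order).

Input: (F,((E,S,Y,K),Q,J));
Scanning left-to-right, naming '(' by encounter order:
  pos 0: '(' -> open internal node _0 (depth 1)
  pos 3: '(' -> open internal node _1 (depth 2)
  pos 4: '(' -> open internal node _2 (depth 3)
  pos 12: ')' -> close internal node _2 (now at depth 2)
  pos 17: ')' -> close internal node _1 (now at depth 1)
  pos 18: ')' -> close internal node _0 (now at depth 0)
Total internal nodes: 3
BFS adjacency from root:
  _0: F _1
  _1: _2 Q J
  _2: E S Y K

Answer: _0: F _1
_1: _2 Q J
_2: E S Y K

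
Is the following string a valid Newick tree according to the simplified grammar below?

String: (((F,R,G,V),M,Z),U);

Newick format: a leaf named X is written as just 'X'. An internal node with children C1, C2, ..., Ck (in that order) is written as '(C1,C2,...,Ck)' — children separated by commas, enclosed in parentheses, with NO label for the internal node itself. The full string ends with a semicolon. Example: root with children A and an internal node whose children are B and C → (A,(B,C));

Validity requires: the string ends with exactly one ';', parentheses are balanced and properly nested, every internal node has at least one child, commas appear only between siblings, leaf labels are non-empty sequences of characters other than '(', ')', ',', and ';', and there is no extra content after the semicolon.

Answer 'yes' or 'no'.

Input: (((F,R,G,V),M,Z),U);
Paren balance: 3 '(' vs 3 ')' OK
Ends with single ';': True
Full parse: OK
Valid: True

Answer: yes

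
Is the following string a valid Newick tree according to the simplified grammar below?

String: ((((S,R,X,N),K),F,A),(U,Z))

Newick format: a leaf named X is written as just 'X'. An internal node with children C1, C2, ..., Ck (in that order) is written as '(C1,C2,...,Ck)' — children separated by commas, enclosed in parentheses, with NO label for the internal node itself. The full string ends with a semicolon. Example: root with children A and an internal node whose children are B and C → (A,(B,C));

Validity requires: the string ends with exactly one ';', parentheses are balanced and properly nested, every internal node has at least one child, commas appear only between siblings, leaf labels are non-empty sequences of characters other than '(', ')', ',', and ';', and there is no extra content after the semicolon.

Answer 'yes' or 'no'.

Answer: no

Derivation:
Input: ((((S,R,X,N),K),F,A),(U,Z))
Paren balance: 5 '(' vs 5 ')' OK
Ends with single ';': False
Full parse: FAILS (must end with ;)
Valid: False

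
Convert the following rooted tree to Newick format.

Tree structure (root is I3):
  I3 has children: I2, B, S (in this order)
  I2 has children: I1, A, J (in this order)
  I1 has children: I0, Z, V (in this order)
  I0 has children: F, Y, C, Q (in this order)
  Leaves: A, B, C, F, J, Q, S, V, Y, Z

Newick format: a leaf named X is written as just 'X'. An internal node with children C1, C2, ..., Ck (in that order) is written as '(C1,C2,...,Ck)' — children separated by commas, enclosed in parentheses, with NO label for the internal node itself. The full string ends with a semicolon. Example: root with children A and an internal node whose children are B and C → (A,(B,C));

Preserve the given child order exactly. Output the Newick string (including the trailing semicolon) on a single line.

Answer: ((((F,Y,C,Q),Z,V),A,J),B,S);

Derivation:
internal I3 with children ['I2', 'B', 'S']
  internal I2 with children ['I1', 'A', 'J']
    internal I1 with children ['I0', 'Z', 'V']
      internal I0 with children ['F', 'Y', 'C', 'Q']
        leaf 'F' → 'F'
        leaf 'Y' → 'Y'
        leaf 'C' → 'C'
        leaf 'Q' → 'Q'
      → '(F,Y,C,Q)'
      leaf 'Z' → 'Z'
      leaf 'V' → 'V'
    → '((F,Y,C,Q),Z,V)'
    leaf 'A' → 'A'
    leaf 'J' → 'J'
  → '(((F,Y,C,Q),Z,V),A,J)'
  leaf 'B' → 'B'
  leaf 'S' → 'S'
→ '((((F,Y,C,Q),Z,V),A,J),B,S)'
Final: ((((F,Y,C,Q),Z,V),A,J),B,S);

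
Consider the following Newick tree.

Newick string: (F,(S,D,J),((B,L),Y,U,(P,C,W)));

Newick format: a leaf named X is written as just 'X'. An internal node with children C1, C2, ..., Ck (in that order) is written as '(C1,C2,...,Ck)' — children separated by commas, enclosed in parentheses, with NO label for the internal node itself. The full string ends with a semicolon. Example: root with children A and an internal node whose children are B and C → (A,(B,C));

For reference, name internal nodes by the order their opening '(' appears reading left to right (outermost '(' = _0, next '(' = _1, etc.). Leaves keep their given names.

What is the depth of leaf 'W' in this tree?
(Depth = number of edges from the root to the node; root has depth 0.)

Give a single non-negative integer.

Newick: (F,(S,D,J),((B,L),Y,U,(P,C,W)));
Naming internals by '(' encounter order: outermost '(' = _0, next = _1, ...
Query node: W
Path from root: _0 -> _2 -> _4 -> W
Depth of W: 3 (number of edges from root)

Answer: 3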